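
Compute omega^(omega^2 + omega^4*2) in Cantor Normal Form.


omega^(omega^2 + omega^4*2):
In ordinal addition a term is absorbed by a following term of strictly larger exponent: 2 < 4, so omega^2 + omega^4*2 = omega^4*2.
omega raised to a CNF ordinal is a single CNF term: Result = omega^(omega^4*2)

omega^(omega^4*2)


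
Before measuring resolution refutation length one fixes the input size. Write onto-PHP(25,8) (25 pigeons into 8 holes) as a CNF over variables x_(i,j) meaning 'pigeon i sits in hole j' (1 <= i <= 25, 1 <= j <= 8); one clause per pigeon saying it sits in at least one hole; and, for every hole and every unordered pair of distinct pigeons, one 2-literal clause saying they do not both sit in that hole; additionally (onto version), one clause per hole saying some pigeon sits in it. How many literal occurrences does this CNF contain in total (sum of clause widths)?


onto-PHP(25,8): 25 pigeons, 8 holes, 25*8 = 200 variables.
- pigeon clauses: one per pigeon -> 25 clauses of width 8 -> 200 literals
- hole clauses: 8 holes * C(25,2) = 8 * 300 -> 2400 clauses of width 2 -> 4800 literals
- onto clauses: one per hole -> 8 clauses of width 25 -> 200 literals
Total literal occurrences = 200 + 4800 + 200 = 5200

5200


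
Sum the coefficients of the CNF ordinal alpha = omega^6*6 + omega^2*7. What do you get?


CNF: omega^6*6 + omega^2*7
Coefficients: 6 + 7 = 13

13


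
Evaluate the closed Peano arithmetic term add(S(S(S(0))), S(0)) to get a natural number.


add(S^3(0), S^1(0)):
S^3(0) = 3
S^1(0) = 1
3 + 1 = 4

4


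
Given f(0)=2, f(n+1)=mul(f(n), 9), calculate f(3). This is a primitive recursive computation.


f(0) = 2
f(1) = mul(f(0), 9) = mul(2, 9) = 18
f(2) = mul(f(1), 9) = mul(18, 9) = 162
f(3) = mul(f(2), 9) = mul(162, 9) = 1458


1458


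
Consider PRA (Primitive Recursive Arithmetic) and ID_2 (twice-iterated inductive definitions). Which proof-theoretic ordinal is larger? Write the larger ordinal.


Proof-theoretic ordinal of PRA (Primitive Recursive Arithmetic): omega^omega
Proof-theoretic ordinal of ID_2 (twice-iterated inductive definitions): psi_0(epsilon_{Omega_2+1})
Comparing: omega^omega < psi_0(epsilon_{Omega_2+1}).
The larger ordinal is psi_0(epsilon_{Omega_2+1}) (from ID_2 (twice-iterated inductive definitions)).

psi_0(epsilon_{Omega_2+1})


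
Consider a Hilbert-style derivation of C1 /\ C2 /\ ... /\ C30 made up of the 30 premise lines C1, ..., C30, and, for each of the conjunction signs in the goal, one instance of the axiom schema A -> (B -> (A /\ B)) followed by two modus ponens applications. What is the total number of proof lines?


Conjoining 30 premises:
- 30 premise lines
- the goal has 29 conjunction signs; each costs 1 axiom instance + 2 MP = 3 lines: 3 * 29 = 87
Total = 30 + 87 = 117 lines.

117


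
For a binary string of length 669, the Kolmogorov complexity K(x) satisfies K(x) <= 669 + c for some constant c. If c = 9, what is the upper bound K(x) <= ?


K(x) <= |x| + c = 669 + 9 = 678

678


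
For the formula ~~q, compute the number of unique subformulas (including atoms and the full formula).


Formula: ~~q
Subformulas found:
  1. q
  2. ~q
  3. ~~q
Total distinct subformulas = 3

3


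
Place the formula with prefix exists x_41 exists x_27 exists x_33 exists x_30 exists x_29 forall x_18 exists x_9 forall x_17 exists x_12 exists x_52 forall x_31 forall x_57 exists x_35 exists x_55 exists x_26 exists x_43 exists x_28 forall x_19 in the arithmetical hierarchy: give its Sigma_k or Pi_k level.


Leading quantifier is exists, so the class is Sigma.
Number of quantifier blocks = alternations + 1 = 7 + 1 = 8.
Classification: Sigma_8

Sigma_8


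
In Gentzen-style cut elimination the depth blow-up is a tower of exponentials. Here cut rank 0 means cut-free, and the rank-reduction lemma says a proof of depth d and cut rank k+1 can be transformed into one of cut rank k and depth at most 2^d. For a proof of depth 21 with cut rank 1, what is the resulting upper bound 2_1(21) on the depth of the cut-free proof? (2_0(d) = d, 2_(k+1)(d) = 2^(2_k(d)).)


Each rank reduction sends depth d to at most 2^d; cut rank r needs r reductions.
2_0(21) = 21
2_1(21) = 2^21 = 2097152
Cut-free depth bound = 2097152

2097152


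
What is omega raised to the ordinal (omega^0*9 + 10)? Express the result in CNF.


omega^(omega^0*9 + 10):
omega^0 = 1, so the exponent is 9 + 10 = 19 (finite ordinal addition).
Result = omega^19, already a single CNF term.

omega^19


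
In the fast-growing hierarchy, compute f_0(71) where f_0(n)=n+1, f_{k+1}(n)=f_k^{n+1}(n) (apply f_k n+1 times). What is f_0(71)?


f_0(71) = 71 + 1 = 72

72


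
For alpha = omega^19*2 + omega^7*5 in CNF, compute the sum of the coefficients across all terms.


CNF: omega^19*2 + omega^7*5
Coefficients: 2 + 5 = 7

7


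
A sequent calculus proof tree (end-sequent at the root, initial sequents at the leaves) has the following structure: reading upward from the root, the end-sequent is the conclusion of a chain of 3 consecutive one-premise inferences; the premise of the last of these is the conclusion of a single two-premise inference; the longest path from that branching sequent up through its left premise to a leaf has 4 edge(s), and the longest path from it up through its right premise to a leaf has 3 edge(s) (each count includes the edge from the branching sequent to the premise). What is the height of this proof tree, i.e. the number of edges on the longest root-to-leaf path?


Longest path through the left premise: 4 edges (measured from the branching sequent)
Longest path through the right premise: 3 edges
Height of the subtree rooted at the branching sequent: max(4, 3) = 4
The branching sequent sits 3 edges above the root (the chain of one-premise inferences), so height = 4 + 3 = 7

7


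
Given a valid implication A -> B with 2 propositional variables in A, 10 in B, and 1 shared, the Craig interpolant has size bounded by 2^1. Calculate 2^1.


Shared atoms = 1
Craig interpolant size bound = 2^1
= 2

2


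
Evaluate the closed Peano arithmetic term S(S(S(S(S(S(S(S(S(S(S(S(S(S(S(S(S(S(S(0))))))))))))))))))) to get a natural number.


Counting successors applied to 0:
19 applications of S to 0 = 19

19


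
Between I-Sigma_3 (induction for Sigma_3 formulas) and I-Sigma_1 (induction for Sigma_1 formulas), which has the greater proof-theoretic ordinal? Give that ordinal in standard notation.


Proof-theoretic ordinal of I-Sigma_3 (induction for Sigma_3 formulas): omega^(omega^(omega^omega))
Proof-theoretic ordinal of I-Sigma_1 (induction for Sigma_1 formulas): omega^omega
Comparing: omega^omega < omega^(omega^(omega^omega)).
The larger ordinal is omega^(omega^(omega^omega)) (from I-Sigma_3 (induction for Sigma_3 formulas)).

omega^(omega^(omega^omega))


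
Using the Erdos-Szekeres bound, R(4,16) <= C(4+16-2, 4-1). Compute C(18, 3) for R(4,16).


R(4,16) <= C(4+16-2, 4-1) = C(18, 3)
C(18, 3) = 18! / (3! * 15!)
= 816

816


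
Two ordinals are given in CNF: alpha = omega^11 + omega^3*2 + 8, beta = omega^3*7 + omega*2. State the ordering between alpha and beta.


Compare term by term from highest exponent:
alpha = omega^11 + omega^3*2 + 8
beta = omega^3*7 + omega*2
Term 1: alpha has omega^11*1, beta has omega^3*7
Term 2: alpha has omega^3*2, beta has omega^1*2
Term 3: alpha has omega^0*8, beta has omega^0*0
Result: alpha > beta

alpha > beta


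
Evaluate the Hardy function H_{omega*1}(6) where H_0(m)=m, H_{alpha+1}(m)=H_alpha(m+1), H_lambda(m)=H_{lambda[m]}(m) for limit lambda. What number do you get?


H_{omega*1}(6):
For the Hardy hierarchy, H_{omega*k}(n) = 2^k * n.
2^1 = 2.
2 * 6 = 12

12


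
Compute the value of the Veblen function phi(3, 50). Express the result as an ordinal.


phi(3, 50):
phi(3, beta) = eta_beta (the beta-th eta number, fixed point of zeta).
phi(3, 50) = eta_50

eta_50


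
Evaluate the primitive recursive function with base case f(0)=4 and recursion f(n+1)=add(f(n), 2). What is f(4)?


f(0) = 4
f(1) = add(f(0), 2) = add(4, 2) = 6
f(2) = add(f(1), 2) = add(6, 2) = 8
f(3) = add(f(2), 2) = add(8, 2) = 10
f(4) = add(f(3), 2) = add(10, 2) = 12


12


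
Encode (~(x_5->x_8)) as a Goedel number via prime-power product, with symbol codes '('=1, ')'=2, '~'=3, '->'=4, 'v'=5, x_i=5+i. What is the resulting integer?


Formula: (~(x_5->x_8))
Symbol codes: [1, 3, 1, 10, 4, 13, 2, 2]
Primes: [2, 3, 5, 7, 11, 13, 17, 19]
p_1^1 = 2^1 = 2
p_2^3 = 3^3 = 27
p_3^1 = 5^1 = 5
p_4^10 = 7^10 = 282475249
p_5^4 = 11^4 = 14641
p_6^13 = 13^13 = 302875106592253
p_7^2 = 17^2 = 289
p_8^2 = 19^2 = 361
Product = 35284464410720349344165305609859910

35284464410720349344165305609859910


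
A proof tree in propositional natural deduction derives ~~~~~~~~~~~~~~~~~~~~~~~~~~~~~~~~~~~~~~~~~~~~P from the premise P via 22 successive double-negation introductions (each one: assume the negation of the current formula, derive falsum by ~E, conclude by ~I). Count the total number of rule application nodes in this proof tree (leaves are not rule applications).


Each double-negation introduction (from C infer ~~C) uses 2 inference nodes: one ~E (C and ~C give falsum) and one ~I (discharge ~C).
22 double negations = 22 * 2 = 44 inference nodes.

44


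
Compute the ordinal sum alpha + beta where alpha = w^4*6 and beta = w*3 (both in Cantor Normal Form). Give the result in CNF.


Ordinal addition w^4*6 + w*3:
Leading exponent of alpha (4) > leading exponent of beta (1).
Since alpha's term has higher exponent than beta's leading term,
the sum is simply alpha followed by beta.
Result = w^4*6 + w*3

w^4*6 + w*3


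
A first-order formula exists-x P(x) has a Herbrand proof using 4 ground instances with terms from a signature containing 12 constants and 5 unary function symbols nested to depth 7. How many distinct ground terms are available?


Herbrand terms by depth:
Depth 0: 12 constants
Depth 1: 60 new terms (running total: 72)
Depth 2: 300 new terms (running total: 372)
Depth 3: 1500 new terms (running total: 1872)
Depth 4: 7500 new terms (running total: 9372)
Depth 5: 37500 new terms (running total: 46872)
Depth 6: 187500 new terms (running total: 234372)
Depth 7: 937500 new terms (running total: 1171872)
Total distinct ground terms = 1171872

1171872


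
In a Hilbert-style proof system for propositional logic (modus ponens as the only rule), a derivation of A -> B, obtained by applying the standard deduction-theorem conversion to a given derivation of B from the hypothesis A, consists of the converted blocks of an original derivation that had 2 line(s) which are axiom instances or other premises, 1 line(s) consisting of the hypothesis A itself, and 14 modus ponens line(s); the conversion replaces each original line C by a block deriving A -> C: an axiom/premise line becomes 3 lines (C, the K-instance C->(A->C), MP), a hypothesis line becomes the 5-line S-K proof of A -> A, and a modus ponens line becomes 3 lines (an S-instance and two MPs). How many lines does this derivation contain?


Deduction-theorem conversion, block by block:
- 2 axiom/premise lines -> 3 lines each = 6
- 1 hypothesis lines -> 5 lines each (identity proof A->A) = 5
- 14 MP lines -> 3 lines each (S-instance, MP, MP) = 42
Total = 6 + 5 + 42 = 53 lines.

53


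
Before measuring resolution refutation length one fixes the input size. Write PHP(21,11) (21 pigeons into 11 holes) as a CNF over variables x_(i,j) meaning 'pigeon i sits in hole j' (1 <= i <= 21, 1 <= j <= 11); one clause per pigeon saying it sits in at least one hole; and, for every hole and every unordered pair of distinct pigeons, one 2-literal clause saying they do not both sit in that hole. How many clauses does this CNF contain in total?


PHP(21,11): 21 pigeons, 11 holes, 21*11 = 231 variables.
- pigeon clauses: one per pigeon -> 21 clauses
- hole clauses: 11 holes * C(21,2) = 11 * 210 -> 2310 clauses
Total clauses = 21 + 2310 = 2331

2331


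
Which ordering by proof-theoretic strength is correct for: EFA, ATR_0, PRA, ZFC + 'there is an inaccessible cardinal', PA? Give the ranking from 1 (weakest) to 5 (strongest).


Ordering by consistency strength:
1. EFA
2. PRA
3. PA
4. ATR_0
5. ZFC + 'there is an inaccessible cardinal'


EFA=1, ATR_0=4, PRA=2, ZFC + 'there is an inaccessible cardinal'=5, PA=3


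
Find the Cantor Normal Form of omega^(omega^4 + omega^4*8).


omega^(omega^4 + omega^4*8):
Both terms of the exponent have the same exponent 4, so they merge: omega^4 + omega^4*8 = omega^4*(1+8) = omega^4*9.
omega raised to a CNF ordinal is a single CNF term: Result = omega^(omega^4*9)

omega^(omega^4*9)


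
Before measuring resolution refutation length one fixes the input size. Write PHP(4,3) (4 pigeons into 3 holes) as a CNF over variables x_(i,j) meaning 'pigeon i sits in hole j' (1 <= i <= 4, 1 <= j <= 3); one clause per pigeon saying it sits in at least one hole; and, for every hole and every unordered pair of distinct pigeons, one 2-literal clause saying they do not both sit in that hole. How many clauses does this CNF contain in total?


PHP(4,3): 4 pigeons, 3 holes, 4*3 = 12 variables.
- pigeon clauses: one per pigeon -> 4 clauses
- hole clauses: 3 holes * C(4,2) = 3 * 6 -> 18 clauses
Total clauses = 4 + 18 = 22

22


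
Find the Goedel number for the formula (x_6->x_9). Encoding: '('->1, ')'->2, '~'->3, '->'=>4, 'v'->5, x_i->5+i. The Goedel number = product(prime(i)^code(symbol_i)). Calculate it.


Formula: (x_6->x_9)
Symbol codes: [1, 11, 4, 14, 2]
Primes: [2, 3, 5, 7, 11]
p_1^1 = 2^1 = 2
p_2^11 = 3^11 = 177147
p_3^4 = 5^4 = 625
p_4^14 = 7^14 = 678223072849
p_5^2 = 11^2 = 121
Product = 18171958881254747703750

18171958881254747703750


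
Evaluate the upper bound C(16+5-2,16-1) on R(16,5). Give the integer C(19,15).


R(16,5) <= C(16+5-2, 16-1) = C(19, 15)
C(19, 15) = 19! / (15! * 4!)
= 3876

3876


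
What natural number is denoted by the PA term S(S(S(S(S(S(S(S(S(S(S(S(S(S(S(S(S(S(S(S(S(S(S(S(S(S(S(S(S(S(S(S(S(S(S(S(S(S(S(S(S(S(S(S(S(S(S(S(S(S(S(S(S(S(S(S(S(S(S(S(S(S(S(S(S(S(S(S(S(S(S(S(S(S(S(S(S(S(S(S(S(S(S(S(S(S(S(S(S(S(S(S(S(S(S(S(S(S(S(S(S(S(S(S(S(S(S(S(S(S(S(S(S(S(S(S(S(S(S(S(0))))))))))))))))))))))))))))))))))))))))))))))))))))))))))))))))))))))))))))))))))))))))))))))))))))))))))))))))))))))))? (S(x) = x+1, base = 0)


Counting successors applied to 0:
120 applications of S to 0 = 120

120


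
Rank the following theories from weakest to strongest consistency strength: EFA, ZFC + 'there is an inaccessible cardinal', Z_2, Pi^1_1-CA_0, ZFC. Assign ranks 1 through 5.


Ordering by consistency strength:
1. EFA
2. Pi^1_1-CA_0
3. Z_2
4. ZFC
5. ZFC + 'there is an inaccessible cardinal'


EFA=1, ZFC + 'there is an inaccessible cardinal'=5, Z_2=3, Pi^1_1-CA_0=2, ZFC=4


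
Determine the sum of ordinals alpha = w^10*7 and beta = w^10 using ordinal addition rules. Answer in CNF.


Ordinal addition w^10*7 + w^10:
Both terms have the same exponent 10.
w^e*c + w^e*d = w^e*(c+d).
Result = w^10*(7+1) = w^10*8

w^10*8


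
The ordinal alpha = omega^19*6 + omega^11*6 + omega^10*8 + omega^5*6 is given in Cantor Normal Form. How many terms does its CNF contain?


CNF: omega^19*6 + omega^11*6 + omega^10*8 + omega^5*6
Count the summands separated by '+':
  term 1: omega^19*6
  term 2: omega^11*6
  term 3: omega^10*8
  term 4: omega^5*6
Total terms = 4

4


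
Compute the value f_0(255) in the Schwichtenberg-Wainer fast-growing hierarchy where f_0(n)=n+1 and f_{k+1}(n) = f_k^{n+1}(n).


f_0(255) = 255 + 1 = 256

256


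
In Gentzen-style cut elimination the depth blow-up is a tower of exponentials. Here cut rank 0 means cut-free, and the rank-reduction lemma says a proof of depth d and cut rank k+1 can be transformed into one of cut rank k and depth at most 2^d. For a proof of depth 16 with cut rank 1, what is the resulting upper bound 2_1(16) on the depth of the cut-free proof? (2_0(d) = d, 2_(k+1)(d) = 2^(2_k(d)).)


Each rank reduction sends depth d to at most 2^d; cut rank r needs r reductions.
2_0(16) = 16
2_1(16) = 2^16 = 65536
Cut-free depth bound = 65536

65536


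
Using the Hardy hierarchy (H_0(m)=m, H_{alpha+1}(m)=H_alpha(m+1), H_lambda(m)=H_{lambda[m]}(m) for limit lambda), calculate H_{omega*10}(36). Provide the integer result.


H_{omega*10}(36):
For the Hardy hierarchy, H_{omega*k}(n) = 2^k * n.
2^10 = 1024.
1024 * 36 = 36864

36864


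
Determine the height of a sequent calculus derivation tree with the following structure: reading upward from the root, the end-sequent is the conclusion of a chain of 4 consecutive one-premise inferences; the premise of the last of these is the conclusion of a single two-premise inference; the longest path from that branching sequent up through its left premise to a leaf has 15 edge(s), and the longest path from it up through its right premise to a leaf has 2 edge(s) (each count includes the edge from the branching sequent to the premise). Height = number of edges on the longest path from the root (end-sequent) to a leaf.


Longest path through the left premise: 15 edges (measured from the branching sequent)
Longest path through the right premise: 2 edges
Height of the subtree rooted at the branching sequent: max(15, 2) = 15
The branching sequent sits 4 edges above the root (the chain of one-premise inferences), so height = 15 + 4 = 19

19


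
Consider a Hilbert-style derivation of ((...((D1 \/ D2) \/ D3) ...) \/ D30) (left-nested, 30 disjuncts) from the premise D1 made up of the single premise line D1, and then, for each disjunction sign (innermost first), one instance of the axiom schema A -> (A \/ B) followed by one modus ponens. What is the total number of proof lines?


Building the left-nested 30-ary disjunction from D1:
- 1 premise line (D1)
- 30 disjuncts means 29 disjunction signs; each needs 1 axiom instance + 1 MP = 2 lines: 2 * 29 = 58
Total = 1 + 58 = 59 lines.

59


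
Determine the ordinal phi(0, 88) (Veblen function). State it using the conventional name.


phi(0, 88):
phi(0, beta) = omega^beta by definition.
phi(0, 88) = omega^88

omega^88


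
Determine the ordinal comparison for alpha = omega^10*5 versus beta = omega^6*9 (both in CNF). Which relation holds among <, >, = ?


Compare term by term from highest exponent:
alpha = omega^10*5
beta = omega^6*9
Term 1: alpha has omega^10*5, beta has omega^6*9
Result: alpha > beta

alpha > beta


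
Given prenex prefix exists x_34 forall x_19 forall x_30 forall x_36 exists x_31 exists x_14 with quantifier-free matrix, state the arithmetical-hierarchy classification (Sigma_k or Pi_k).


Leading quantifier is exists, so the class is Sigma.
Number of quantifier blocks = alternations + 1 = 2 + 1 = 3.
Classification: Sigma_3

Sigma_3


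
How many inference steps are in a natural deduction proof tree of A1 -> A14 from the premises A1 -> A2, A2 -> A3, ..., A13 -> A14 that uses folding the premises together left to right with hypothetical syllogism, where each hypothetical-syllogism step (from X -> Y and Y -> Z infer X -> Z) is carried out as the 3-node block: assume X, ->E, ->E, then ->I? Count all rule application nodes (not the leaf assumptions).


There are 13 premises in the chain. The first HS step combines premises 1 and 2; each further premise needs one more HS step.
So 13 premises require 13 - 1 = 12 hypothetical-syllogism steps.
Each HS step uses 3 inference nodes (->E, ->E, ->I).
12 * 3 = 36 total inference nodes.

36


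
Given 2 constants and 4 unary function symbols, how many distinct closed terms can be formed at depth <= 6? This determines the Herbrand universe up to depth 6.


Herbrand terms by depth:
Depth 0: 2 constants
Depth 1: 8 new terms (running total: 10)
Depth 2: 32 new terms (running total: 42)
Depth 3: 128 new terms (running total: 170)
Depth 4: 512 new terms (running total: 682)
Depth 5: 2048 new terms (running total: 2730)
Depth 6: 8192 new terms (running total: 10922)
Total distinct ground terms = 10922

10922


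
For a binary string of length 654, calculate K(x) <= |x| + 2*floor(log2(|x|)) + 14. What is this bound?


floor(log2(654)) = 9
2 * 9 = 18
K(x) <= 654 + 18 + 14 = 686

686


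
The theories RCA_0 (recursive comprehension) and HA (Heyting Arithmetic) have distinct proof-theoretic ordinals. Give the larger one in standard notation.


Proof-theoretic ordinal of RCA_0 (recursive comprehension): omega^omega
Proof-theoretic ordinal of HA (Heyting Arithmetic): epsilon_0
Comparing: omega^omega < epsilon_0.
The larger ordinal is epsilon_0 (from HA (Heyting Arithmetic)).

epsilon_0


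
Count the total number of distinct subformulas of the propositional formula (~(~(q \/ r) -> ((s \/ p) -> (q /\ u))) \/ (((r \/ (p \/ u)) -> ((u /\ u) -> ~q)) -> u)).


Formula: (~(~(q \/ r) -> ((s \/ p) -> (q /\ u))) \/ (((r \/ (p \/ u)) -> ((u /\ u) -> ~q)) -> u))
Subformulas found:
  1. r
  2. q
  3. u
  4. s
  5. p
  6. ~q
  7. (u /\ u)
  8. (q \/ r)
  9. (s \/ p)
  10. (q /\ u)
  11. (p \/ u)
  12. ~(q \/ r)
  13. (r \/ (p \/ u))
  14. ((u /\ u) -> ~q)
  15. ((s \/ p) -> (q /\ u))
  16. ((r \/ (p \/ u)) -> ((u /\ u) -> ~q))
  17. (~(q \/ r) -> ((s \/ p) -> (q /\ u)))
  18. ~(~(q \/ r) -> ((s \/ p) -> (q /\ u)))
  19. (((r \/ (p \/ u)) -> ((u /\ u) -> ~q)) -> u)
  20. (~(~(q \/ r) -> ((s \/ p) -> (q /\ u))) \/ (((r \/ (p \/ u)) -> ((u /\ u) -> ~q)) -> u))
Total distinct subformulas = 20

20


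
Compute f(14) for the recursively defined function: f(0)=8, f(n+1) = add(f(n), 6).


f(0) = 8
f(1) = add(f(0), 6) = add(8, 6) = 14
f(2) = add(f(1), 6) = add(14, 6) = 20
f(3) = add(f(2), 6) = add(20, 6) = 26
f(4) = add(f(3), 6) = add(26, 6) = 32
f(5) = add(f(4), 6) = add(32, 6) = 38
f(6) = add(f(5), 6) = add(38, 6) = 44
f(7) = add(f(6), 6) = add(44, 6) = 50
f(8) = add(f(7), 6) = add(50, 6) = 56
f(9) = add(f(8), 6) = add(56, 6) = 62
f(10) = add(f(9), 6) = add(62, 6) = 68
f(11) = add(f(10), 6) = add(68, 6) = 74
f(12) = add(f(11), 6) = add(74, 6) = 80
f(13) = add(f(12), 6) = add(80, 6) = 86
f(14) = add(f(13), 6) = add(86, 6) = 92


92


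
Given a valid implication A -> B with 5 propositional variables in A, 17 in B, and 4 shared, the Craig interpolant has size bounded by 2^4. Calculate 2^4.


Shared atoms = 4
Craig interpolant size bound = 2^4
= 16

16


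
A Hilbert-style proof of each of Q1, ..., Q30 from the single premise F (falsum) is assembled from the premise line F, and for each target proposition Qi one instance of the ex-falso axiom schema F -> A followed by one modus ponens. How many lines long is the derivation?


Ex falso, line by line:
- 1 premise line (F)
- 30 targets, each needing 1 axiom instance (F -> Qi) + 1 MP = 2 lines: 2 * 30 = 60
Total = 1 + 60 = 61 lines.

61


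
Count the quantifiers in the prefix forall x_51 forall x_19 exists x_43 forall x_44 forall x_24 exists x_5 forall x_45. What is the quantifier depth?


Quantifier prefix has 7 quantifier symbols.
Quantifier depth = 7

7


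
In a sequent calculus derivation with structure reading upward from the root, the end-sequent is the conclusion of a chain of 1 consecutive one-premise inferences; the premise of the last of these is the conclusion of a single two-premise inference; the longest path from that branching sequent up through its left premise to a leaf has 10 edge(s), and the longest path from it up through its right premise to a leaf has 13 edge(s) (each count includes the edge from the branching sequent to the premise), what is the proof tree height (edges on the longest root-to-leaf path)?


Longest path through the left premise: 10 edges (measured from the branching sequent)
Longest path through the right premise: 13 edges
Height of the subtree rooted at the branching sequent: max(10, 13) = 13
The branching sequent sits 1 edges above the root (the chain of one-premise inferences), so height = 13 + 1 = 14

14


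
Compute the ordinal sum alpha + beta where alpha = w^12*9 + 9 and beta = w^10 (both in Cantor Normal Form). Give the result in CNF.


Ordinal addition (w^12*9 + 9) + w^10:
alpha's leading term has exponent 12 > beta's exponent 10, so it survives.
alpha's tail term has exponent 0 < beta's exponent 10, so it is absorbed by beta.
In ordinal addition, any term followed by a strictly larger-exponent term is absorbed.
Result = w^12*9 + w^10

w^12*9 + w^10


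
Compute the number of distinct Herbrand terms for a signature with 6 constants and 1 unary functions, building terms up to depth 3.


Herbrand terms by depth:
Depth 0: 6 constants
Depth 1: 6 new terms (running total: 12)
Depth 2: 6 new terms (running total: 18)
Depth 3: 6 new terms (running total: 24)
Total distinct ground terms = 24

24


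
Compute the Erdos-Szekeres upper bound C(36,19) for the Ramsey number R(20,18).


R(20,18) <= C(20+18-2, 20-1) = C(36, 19)
C(36, 19) = 36! / (19! * 17!)
= 8597496600

8597496600


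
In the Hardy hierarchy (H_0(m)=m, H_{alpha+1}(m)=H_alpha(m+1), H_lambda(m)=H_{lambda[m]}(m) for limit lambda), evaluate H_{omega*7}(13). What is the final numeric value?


H_{omega*7}(13):
For the Hardy hierarchy, H_{omega*k}(n) = 2^k * n.
2^7 = 128.
128 * 13 = 1664

1664


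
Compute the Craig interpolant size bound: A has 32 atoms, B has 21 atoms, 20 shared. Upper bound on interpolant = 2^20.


Shared atoms = 20
Craig interpolant size bound = 2^20
= 1048576

1048576


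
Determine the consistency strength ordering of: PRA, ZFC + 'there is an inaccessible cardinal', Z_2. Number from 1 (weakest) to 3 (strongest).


Ordering by consistency strength:
1. PRA
2. Z_2
3. ZFC + 'there is an inaccessible cardinal'


PRA=1, ZFC + 'there is an inaccessible cardinal'=3, Z_2=2


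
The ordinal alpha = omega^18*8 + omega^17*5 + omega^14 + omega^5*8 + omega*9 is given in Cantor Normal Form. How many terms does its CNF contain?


CNF: omega^18*8 + omega^17*5 + omega^14 + omega^5*8 + omega*9
Count the summands separated by '+':
  term 1: omega^18*8
  term 2: omega^17*5
  term 3: omega^14
  term 4: omega^5*8
  term 5: omega*9
Total terms = 5

5


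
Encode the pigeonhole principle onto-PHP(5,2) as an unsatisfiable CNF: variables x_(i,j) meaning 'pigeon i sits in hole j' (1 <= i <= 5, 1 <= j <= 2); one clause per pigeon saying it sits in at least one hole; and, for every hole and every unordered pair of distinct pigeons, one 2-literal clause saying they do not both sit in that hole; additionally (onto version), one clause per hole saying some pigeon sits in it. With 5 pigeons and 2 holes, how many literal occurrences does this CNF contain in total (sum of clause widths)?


onto-PHP(5,2): 5 pigeons, 2 holes, 5*2 = 10 variables.
- pigeon clauses: one per pigeon -> 5 clauses of width 2 -> 10 literals
- hole clauses: 2 holes * C(5,2) = 2 * 10 -> 20 clauses of width 2 -> 40 literals
- onto clauses: one per hole -> 2 clauses of width 5 -> 10 literals
Total literal occurrences = 10 + 40 + 10 = 60

60


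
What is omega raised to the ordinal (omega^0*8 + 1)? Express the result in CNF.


omega^(omega^0*8 + 1):
omega^0 = 1, so the exponent is 8 + 1 = 9 (finite ordinal addition).
Result = omega^9, already a single CNF term.

omega^9


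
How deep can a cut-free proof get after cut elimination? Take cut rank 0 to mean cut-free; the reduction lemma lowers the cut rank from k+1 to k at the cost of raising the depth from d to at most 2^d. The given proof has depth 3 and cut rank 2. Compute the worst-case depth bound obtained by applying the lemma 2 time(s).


Each rank reduction sends depth d to at most 2^d; cut rank r needs r reductions.
2_0(3) = 3
2_1(3) = 2^3 = 8
2_2(3) = 2^8 = 256
Cut-free depth bound = 256

256


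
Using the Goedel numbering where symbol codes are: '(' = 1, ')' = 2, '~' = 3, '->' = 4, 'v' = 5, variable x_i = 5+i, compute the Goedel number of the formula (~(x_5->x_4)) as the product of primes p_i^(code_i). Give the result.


Formula: (~(x_5->x_4))
Symbol codes: [1, 3, 1, 10, 4, 9, 2, 2]
Primes: [2, 3, 5, 7, 11, 13, 17, 19]
p_1^1 = 2^1 = 2
p_2^3 = 3^3 = 27
p_3^1 = 5^1 = 5
p_4^10 = 7^10 = 282475249
p_5^4 = 11^4 = 14641
p_6^9 = 13^9 = 10604499373
p_7^2 = 17^2 = 289
p_8^2 = 19^2 = 361
Product = 1235407177995180467916575246310

1235407177995180467916575246310


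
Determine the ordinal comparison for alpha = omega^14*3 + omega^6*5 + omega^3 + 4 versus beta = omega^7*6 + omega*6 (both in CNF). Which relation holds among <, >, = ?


Compare term by term from highest exponent:
alpha = omega^14*3 + omega^6*5 + omega^3 + 4
beta = omega^7*6 + omega*6
Term 1: alpha has omega^14*3, beta has omega^7*6
Term 2: alpha has omega^6*5, beta has omega^1*6
Term 3: alpha has omega^3*1, beta has omega^0*0
Term 4: alpha has omega^0*4, beta has omega^0*0
Result: alpha > beta

alpha > beta


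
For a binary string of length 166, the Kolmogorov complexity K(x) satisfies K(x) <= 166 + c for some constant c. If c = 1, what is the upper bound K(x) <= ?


K(x) <= |x| + c = 166 + 1 = 167

167


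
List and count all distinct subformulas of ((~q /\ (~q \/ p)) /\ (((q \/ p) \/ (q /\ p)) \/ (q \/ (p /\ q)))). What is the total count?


Formula: ((~q /\ (~q \/ p)) /\ (((q \/ p) \/ (q /\ p)) \/ (q \/ (p /\ q))))
Subformulas found:
  1. q
  2. p
  3. ~q
  4. (q /\ p)
  5. (q \/ p)
  6. (p /\ q)
  7. (~q \/ p)
  8. (q \/ (p /\ q))
  9. (~q /\ (~q \/ p))
  10. ((q \/ p) \/ (q /\ p))
  11. (((q \/ p) \/ (q /\ p)) \/ (q \/ (p /\ q)))
  12. ((~q /\ (~q \/ p)) /\ (((q \/ p) \/ (q /\ p)) \/ (q \/ (p /\ q))))
Total distinct subformulas = 12

12


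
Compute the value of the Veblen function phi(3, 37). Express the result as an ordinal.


phi(3, 37):
phi(3, beta) = eta_beta (the beta-th eta number, fixed point of zeta).
phi(3, 37) = eta_37

eta_37


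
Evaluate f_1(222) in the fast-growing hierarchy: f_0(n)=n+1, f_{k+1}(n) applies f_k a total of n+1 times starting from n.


f_1(222) = f_0^223(222)
f_0 adds 1 each time, applied 223 times.
f_1(222) = 222 + 223 = 445

445


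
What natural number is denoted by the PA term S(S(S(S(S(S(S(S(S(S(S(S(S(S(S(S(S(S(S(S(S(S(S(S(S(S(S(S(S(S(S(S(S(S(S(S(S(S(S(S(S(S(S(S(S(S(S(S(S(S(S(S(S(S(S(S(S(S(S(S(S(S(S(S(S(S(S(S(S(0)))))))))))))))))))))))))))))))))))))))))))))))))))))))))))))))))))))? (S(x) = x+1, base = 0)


Counting successors applied to 0:
69 applications of S to 0 = 69

69


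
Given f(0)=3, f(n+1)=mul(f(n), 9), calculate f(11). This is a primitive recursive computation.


f(0) = 3
f(1) = mul(f(0), 9) = mul(3, 9) = 27
f(2) = mul(f(1), 9) = mul(27, 9) = 243
f(3) = mul(f(2), 9) = mul(243, 9) = 2187
f(4) = mul(f(3), 9) = mul(2187, 9) = 19683
f(5) = mul(f(4), 9) = mul(19683, 9) = 177147
f(6) = mul(f(5), 9) = mul(177147, 9) = 1594323
f(7) = mul(f(6), 9) = mul(1594323, 9) = 14348907
f(8) = mul(f(7), 9) = mul(14348907, 9) = 129140163
f(9) = mul(f(8), 9) = mul(129140163, 9) = 1162261467
f(10) = mul(f(9), 9) = mul(1162261467, 9) = 10460353203
f(11) = mul(f(10), 9) = mul(10460353203, 9) = 94143178827


94143178827


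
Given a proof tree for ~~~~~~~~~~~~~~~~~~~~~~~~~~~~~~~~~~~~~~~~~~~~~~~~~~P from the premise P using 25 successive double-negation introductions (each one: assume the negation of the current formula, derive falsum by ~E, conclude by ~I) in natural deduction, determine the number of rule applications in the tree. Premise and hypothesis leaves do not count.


Each double-negation introduction (from C infer ~~C) uses 2 inference nodes: one ~E (C and ~C give falsum) and one ~I (discharge ~C).
25 double negations = 25 * 2 = 50 inference nodes.

50


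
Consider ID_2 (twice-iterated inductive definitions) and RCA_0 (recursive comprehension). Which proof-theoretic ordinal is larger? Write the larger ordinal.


Proof-theoretic ordinal of ID_2 (twice-iterated inductive definitions): psi_0(epsilon_{Omega_2+1})
Proof-theoretic ordinal of RCA_0 (recursive comprehension): omega^omega
Comparing: omega^omega < psi_0(epsilon_{Omega_2+1}).
The larger ordinal is psi_0(epsilon_{Omega_2+1}) (from ID_2 (twice-iterated inductive definitions)).

psi_0(epsilon_{Omega_2+1})


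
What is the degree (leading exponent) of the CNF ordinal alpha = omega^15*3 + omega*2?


CNF: omega^15*3 + omega*2
The leading term is omega^15*3, which has exponent 15.

15


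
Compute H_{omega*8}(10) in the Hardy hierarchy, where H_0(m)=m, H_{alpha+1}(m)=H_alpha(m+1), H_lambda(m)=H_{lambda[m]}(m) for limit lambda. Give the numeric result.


H_{omega*8}(10):
For the Hardy hierarchy, H_{omega*k}(n) = 2^k * n.
2^8 = 256.
256 * 10 = 2560

2560


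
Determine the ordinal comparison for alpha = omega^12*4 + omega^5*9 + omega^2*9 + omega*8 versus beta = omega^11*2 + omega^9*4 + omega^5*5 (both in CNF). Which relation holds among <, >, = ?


Compare term by term from highest exponent:
alpha = omega^12*4 + omega^5*9 + omega^2*9 + omega*8
beta = omega^11*2 + omega^9*4 + omega^5*5
Term 1: alpha has omega^12*4, beta has omega^11*2
Term 2: alpha has omega^5*9, beta has omega^9*4
Term 3: alpha has omega^2*9, beta has omega^5*5
Term 4: alpha has omega^1*8, beta has omega^0*0
Result: alpha > beta

alpha > beta


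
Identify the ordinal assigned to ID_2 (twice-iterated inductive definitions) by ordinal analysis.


The proof-theoretic ordinal of ID_2 (twice-iterated inductive definitions) is a standard result in ordinal analysis.
This ordinal is the supremum of order types of primitive recursive well-orderings
that the theory can prove to be well-ordered.
For ID_2 (twice-iterated inductive definitions), the proof-theoretic ordinal is psi_0(epsilon_{Omega_2+1}).

psi_0(epsilon_{Omega_2+1})


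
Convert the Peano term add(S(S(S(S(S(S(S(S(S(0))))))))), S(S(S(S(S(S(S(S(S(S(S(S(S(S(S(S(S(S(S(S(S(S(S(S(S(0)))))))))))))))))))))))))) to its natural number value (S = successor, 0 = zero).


add(S^9(0), S^25(0)):
S^9(0) = 9
S^25(0) = 25
9 + 25 = 34

34


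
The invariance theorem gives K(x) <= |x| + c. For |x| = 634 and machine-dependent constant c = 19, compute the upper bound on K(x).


K(x) <= |x| + c = 634 + 19 = 653

653


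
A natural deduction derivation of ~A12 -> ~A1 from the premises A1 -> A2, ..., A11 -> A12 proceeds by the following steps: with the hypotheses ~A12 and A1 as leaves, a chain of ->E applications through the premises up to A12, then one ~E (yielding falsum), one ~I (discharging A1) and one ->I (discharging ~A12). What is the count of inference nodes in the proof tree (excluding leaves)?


From hypothesis A1, 11 ->E steps along the 11 premises yield A12.
~E with hypothesis ~A12 gives falsum (1 node); ~I discharging A1 gives ~A1 (1 node); ->I discharging ~A12 gives the goal (1 node).
Total = 11 + 3 = 14 inference nodes.

14


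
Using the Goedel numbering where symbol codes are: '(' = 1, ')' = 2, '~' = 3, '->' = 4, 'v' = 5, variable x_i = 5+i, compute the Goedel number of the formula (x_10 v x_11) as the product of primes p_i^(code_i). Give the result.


Formula: (x_10 v x_11)
Symbol codes: [1, 15, 5, 16, 2]
Primes: [2, 3, 5, 7, 11]
p_1^1 = 2^1 = 2
p_2^15 = 3^15 = 14348907
p_3^5 = 5^5 = 3125
p_4^16 = 7^16 = 33232930569601
p_5^2 = 11^2 = 121
Product = 360622523998500468180918750

360622523998500468180918750


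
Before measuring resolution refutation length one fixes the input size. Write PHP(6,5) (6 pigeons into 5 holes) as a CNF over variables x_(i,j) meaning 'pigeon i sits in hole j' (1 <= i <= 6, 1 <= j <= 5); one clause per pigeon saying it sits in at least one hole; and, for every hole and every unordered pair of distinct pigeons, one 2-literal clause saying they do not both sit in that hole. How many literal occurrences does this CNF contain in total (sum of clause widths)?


PHP(6,5): 6 pigeons, 5 holes, 6*5 = 30 variables.
- pigeon clauses: one per pigeon -> 6 clauses of width 5 -> 30 literals
- hole clauses: 5 holes * C(6,2) = 5 * 15 -> 75 clauses of width 2 -> 150 literals
Total literal occurrences = 30 + 150 = 180

180


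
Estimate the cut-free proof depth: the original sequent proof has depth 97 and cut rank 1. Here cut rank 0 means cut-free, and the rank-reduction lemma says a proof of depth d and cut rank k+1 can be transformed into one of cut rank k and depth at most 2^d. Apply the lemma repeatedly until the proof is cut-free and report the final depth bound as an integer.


Each rank reduction sends depth d to at most 2^d; cut rank r needs r reductions.
2_0(97) = 97
2_1(97) = 2^97 = 158456325028528675187087900672
Cut-free depth bound = 158456325028528675187087900672

158456325028528675187087900672


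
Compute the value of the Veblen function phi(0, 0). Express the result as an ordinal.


phi(0, 0):
phi(0, beta) = omega^beta by definition.
phi(0, 0) = omega^0

1


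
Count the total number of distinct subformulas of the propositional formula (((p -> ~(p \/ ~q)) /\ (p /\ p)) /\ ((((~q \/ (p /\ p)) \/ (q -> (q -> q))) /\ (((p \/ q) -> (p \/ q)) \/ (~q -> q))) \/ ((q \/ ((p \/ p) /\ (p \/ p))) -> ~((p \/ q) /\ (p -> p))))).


Formula: (((p -> ~(p \/ ~q)) /\ (p /\ p)) /\ ((((~q \/ (p /\ p)) \/ (q -> (q -> q))) /\ (((p \/ q) -> (p \/ q)) \/ (~q -> q))) \/ ((q \/ ((p \/ p) /\ (p \/ p))) -> ~((p \/ q) /\ (p -> p)))))
Subformulas found:
  1. q
  2. p
  3. ~q
  4. (p \/ p)
  5. (q -> q)
  6. (p -> p)
  7. (p \/ q)
  8. (p /\ p)
  9. (~q -> q)
  10. (p \/ ~q)
  11. ~(p \/ ~q)
  12. (q -> (q -> q))
  13. (~q \/ (p /\ p))
  14. (p -> ~(p \/ ~q))
  15. ((p \/ p) /\ (p \/ p))
  16. ((p \/ q) /\ (p -> p))
  17. ((p \/ q) -> (p \/ q))
  18. ~((p \/ q) /\ (p -> p))
  19. (q \/ ((p \/ p) /\ (p \/ p)))
  20. ((p -> ~(p \/ ~q)) /\ (p /\ p))
  21. (((p \/ q) -> (p \/ q)) \/ (~q -> q))
  22. ((~q \/ (p /\ p)) \/ (q -> (q -> q)))
  23. ((q \/ ((p \/ p) /\ (p \/ p))) -> ~((p \/ q) /\ (p -> p)))
  24. (((~q \/ (p /\ p)) \/ (q -> (q -> q))) /\ (((p \/ q) -> (p \/ q)) \/ (~q -> q)))
  25. ((((~q \/ (p /\ p)) \/ (q -> (q -> q))) /\ (((p \/ q) -> (p \/ q)) \/ (~q -> q))) \/ ((q \/ ((p \/ p) /\ (p \/ p))) -> ~((p \/ q) /\ (p -> p))))
  26. (((p -> ~(p \/ ~q)) /\ (p /\ p)) /\ ((((~q \/ (p /\ p)) \/ (q -> (q -> q))) /\ (((p \/ q) -> (p \/ q)) \/ (~q -> q))) \/ ((q \/ ((p \/ p) /\ (p \/ p))) -> ~((p \/ q) /\ (p -> p)))))
Total distinct subformulas = 26

26


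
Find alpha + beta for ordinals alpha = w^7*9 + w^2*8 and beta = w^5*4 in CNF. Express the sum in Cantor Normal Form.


Ordinal addition (w^7*9 + w^2*8) + w^5*4:
alpha's leading term has exponent 7 > beta's exponent 5, so it survives.
alpha's tail term has exponent 2 < beta's exponent 5, so it is absorbed by beta.
In ordinal addition, any term followed by a strictly larger-exponent term is absorbed.
Result = w^7*9 + w^5*4

w^7*9 + w^5*4


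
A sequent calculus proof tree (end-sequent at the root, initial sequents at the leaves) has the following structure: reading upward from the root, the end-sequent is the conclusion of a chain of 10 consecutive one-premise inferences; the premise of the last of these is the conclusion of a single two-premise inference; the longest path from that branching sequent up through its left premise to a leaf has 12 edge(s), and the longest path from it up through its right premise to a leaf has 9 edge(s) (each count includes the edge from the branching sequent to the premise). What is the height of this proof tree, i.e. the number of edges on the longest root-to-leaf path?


Longest path through the left premise: 12 edges (measured from the branching sequent)
Longest path through the right premise: 9 edges
Height of the subtree rooted at the branching sequent: max(12, 9) = 12
The branching sequent sits 10 edges above the root (the chain of one-premise inferences), so height = 12 + 10 = 22

22


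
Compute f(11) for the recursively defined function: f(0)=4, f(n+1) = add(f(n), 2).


f(0) = 4
f(1) = add(f(0), 2) = add(4, 2) = 6
f(2) = add(f(1), 2) = add(6, 2) = 8
f(3) = add(f(2), 2) = add(8, 2) = 10
f(4) = add(f(3), 2) = add(10, 2) = 12
f(5) = add(f(4), 2) = add(12, 2) = 14
f(6) = add(f(5), 2) = add(14, 2) = 16
f(7) = add(f(6), 2) = add(16, 2) = 18
f(8) = add(f(7), 2) = add(18, 2) = 20
f(9) = add(f(8), 2) = add(20, 2) = 22
f(10) = add(f(9), 2) = add(22, 2) = 24
f(11) = add(f(10), 2) = add(24, 2) = 26


26


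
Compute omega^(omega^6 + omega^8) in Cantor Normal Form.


omega^(omega^6 + omega^8):
In ordinal addition a term is absorbed by a following term of strictly larger exponent: 6 < 8, so omega^6 + omega^8 = omega^8.
omega raised to a CNF ordinal is a single CNF term: Result = omega^(omega^8)

omega^(omega^8)
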